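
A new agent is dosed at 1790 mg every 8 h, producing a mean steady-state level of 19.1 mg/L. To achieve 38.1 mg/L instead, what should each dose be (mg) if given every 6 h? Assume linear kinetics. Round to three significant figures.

For first-order elimination, Css ∝ F·D/(CL·τ); F and CL are unchanged, so Css ∝ D/τ.
D₂ = D₁ × (Css,target / Css,current) × (τ₂/τ₁) = 1790 × (38.1/19.1) × (6/8) = 2678 mg

2680 mg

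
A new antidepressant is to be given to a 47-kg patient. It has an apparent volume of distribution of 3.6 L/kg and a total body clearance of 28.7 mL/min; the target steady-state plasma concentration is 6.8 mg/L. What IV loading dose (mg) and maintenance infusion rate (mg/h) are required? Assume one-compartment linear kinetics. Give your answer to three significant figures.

(a) 1150 mg; (b) 11.7 mg/h

Vd(total) = 47 kg × 3.6 L/kg = 169.2 L
Loading: fill Vd to C_target → 169.2 L × 6.8 mg/L = 1151 mg
Convert clearance: 28.7 mL/min × 60 min/h ÷ 1000 mL/L = 1.722 L/h
Maintenance: replace elimination → rate = CL × Css = 1.722 × 6.8 = 11.71 mg/h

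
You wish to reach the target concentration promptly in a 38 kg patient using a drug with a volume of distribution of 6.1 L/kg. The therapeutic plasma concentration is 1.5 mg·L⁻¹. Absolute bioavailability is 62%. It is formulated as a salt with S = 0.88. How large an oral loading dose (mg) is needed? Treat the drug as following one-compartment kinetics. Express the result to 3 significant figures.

Vd = 6.1 L/kg × 38 kg = 231.8 L
The loading dose fills Vd to the target concentration.
LD = Vd × C / F / S = 231.8 × 1.500 / 0.62 / 0.88 = 637.3 mg

637 mg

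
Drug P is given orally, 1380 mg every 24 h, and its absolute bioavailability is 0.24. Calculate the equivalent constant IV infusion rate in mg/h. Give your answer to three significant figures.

13.8 mg/h

Equivalent systemic input: infusion rate = F·D/τ.
Rate = 0.24 × 1380 / 24 = 13.80 mg/h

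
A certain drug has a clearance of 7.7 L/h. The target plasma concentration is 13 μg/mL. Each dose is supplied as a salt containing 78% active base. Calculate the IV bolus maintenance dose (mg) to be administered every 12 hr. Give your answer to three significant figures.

D = CL × Css × τ / S = 7.700 × 13 × 12 / 0.78 = 1540 mg

1540 mg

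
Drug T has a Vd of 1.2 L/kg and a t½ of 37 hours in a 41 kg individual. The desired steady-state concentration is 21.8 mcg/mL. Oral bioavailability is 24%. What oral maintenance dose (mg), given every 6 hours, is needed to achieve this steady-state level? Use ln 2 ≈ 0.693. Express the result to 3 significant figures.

Vd = 1.2 L/kg × 41 kg = 49.20 L
CL = 0.693 × Vd / t½ = 0.693 × 49.20 / 37 = 0.9215 L/h
D = CL × Css × τ / F = 0.9215 × 21.8 × 6 / 0.24 = 502.2 mg

502 mg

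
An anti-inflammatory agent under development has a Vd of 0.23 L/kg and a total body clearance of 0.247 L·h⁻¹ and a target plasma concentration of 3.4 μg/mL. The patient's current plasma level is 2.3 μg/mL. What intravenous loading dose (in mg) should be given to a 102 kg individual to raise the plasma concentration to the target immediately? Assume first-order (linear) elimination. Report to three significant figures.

Vd(total) = 102 kg × 0.23 L/kg = 23.46 L
The loading dose fills Vd to the target concentration; clearance is irrelevant here.
Concentration deficit ΔC = 3.4 − 2.3 = 1.100 mg/L
LD = Vd × ΔC = 23.46 × 1.100 = 25.81 mg

25.8 mg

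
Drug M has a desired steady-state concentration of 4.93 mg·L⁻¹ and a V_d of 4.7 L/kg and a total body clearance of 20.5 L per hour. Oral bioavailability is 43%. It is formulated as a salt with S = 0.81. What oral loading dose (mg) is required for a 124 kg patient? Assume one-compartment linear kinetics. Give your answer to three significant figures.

Vd(total) = 124 kg × 4.7 L/kg = 582.8 L
LD = Vd × C / F / S = 582.8 × 4.930 / 0.43 / 0.81 = 8249 mg

8250 mg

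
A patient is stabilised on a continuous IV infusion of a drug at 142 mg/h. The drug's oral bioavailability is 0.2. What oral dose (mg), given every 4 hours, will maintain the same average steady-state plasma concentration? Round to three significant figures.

To maintain the same Css, the systemic dosing rate must be unchanged: F·D/τ = infusion rate.
D = rate × τ / F = 142 × 4 / 0.2 = 2840 mg

2840 mg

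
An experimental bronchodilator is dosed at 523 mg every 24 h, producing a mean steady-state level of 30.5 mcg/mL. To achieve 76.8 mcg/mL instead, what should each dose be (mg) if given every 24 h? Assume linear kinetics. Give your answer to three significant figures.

1320 mg

With linear kinetics, Css is proportional to dose rate (D/τ) at fixed clearance.
D₂ = D₁ × (Css,target / Css,current) = 523 × 76.8/30.5 = 1317 mg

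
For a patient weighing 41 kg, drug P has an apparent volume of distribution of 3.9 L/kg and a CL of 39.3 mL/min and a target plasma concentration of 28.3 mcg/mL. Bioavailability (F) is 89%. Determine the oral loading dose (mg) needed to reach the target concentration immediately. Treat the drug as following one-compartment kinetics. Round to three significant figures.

Vd(total) = 41 kg × 3.9 L/kg = 159.9 L
LD = Vd × C / F = 159.9 × 28.30 / 0.89 = 5084 mg

5080 mg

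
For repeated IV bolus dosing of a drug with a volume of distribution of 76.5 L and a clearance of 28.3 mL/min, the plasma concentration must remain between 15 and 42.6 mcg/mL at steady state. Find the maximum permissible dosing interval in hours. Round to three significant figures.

CL = 28.3 mL/min × 60/1000 = 1.698 L/h
k = CL / Vd = 1.698 / 76.50 = 0.02220 h⁻¹
Between IV bolus doses, concentration decays as C = C₀·e^(−kτ), so C_peak/C_trough = e^(kτ).
τ_max = ln(C_peak/C_trough) / k = ln(42.6/15) / 0.02220 = 1.044 / 0.02220 = 47.03 h

47.0 h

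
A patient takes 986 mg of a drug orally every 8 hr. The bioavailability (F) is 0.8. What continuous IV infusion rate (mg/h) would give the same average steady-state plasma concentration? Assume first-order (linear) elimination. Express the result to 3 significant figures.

Equivalent systemic input: infusion rate = F·D/τ.
Rate = 0.8 × 986 / 8 = 98.60 mg/h

98.6 mg/h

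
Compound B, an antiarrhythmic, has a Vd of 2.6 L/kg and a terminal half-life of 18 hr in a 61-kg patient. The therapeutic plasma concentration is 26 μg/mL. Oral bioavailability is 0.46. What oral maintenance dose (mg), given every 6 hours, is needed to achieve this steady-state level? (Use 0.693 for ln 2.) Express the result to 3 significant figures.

2070 mg

Total Vd = 2.6 × 61 = 158.6 L
CL = ln 2 · Vd / t½ = 0.693 × 158.6 / 18 = 6.106 L/h
D = CL × Css × τ / F = 6.106 × 26 × 6 / 0.46 = 2071 mg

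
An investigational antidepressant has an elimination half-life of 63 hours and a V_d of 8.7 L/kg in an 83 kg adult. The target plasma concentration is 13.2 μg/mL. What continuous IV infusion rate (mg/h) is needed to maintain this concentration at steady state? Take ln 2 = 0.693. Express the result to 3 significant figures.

Total Vd = 8.7 × 83 = 722.1 L
k = 0.693/63 = 0.01100 h⁻¹, so CL = k·Vd = 0.01100 × 722.1 = 7.943 L/h
Infusion rate = CL × Css = 7.943 × 13.2 = 104.8 mg/h

105 mg/h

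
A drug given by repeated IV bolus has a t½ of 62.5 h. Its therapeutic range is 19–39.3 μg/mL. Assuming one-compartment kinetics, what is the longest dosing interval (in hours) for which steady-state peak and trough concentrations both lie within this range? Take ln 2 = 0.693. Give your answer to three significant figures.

k = 0.693 / t½ = 0.693 / 62.5 = 0.01109 h⁻¹
Between IV bolus doses, concentration decays as C = C₀·e^(−kτ), so C_peak/C_trough = e^(kτ).
τ_max = ln(C_peak/C_trough) / k = ln(39.3/19) / 0.01109 = 0.7268 / 0.01109 = 65.54 h

65.5 h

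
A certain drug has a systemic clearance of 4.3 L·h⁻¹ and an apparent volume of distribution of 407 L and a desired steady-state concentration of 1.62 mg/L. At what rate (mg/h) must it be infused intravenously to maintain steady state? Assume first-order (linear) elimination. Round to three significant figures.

Rate = CL × Css = 4.300 × 1.62 = 6.966 mg/h

6.97 mg/h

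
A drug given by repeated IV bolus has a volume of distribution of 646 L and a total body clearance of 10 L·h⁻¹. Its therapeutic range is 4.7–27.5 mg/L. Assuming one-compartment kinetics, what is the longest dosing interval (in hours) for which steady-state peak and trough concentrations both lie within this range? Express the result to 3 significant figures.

k = CL / Vd = 10.00 / 646.0 = 0.01548 h⁻¹
Between IV bolus doses, concentration decays as C = C₀·e^(−kτ), so C_peak/C_trough = e^(kτ).
τ_max = ln(C_peak/C_trough) / k = ln(27.5/4.7) / 0.01548 = 1.767 / 0.01548 = 114.1 h

114 h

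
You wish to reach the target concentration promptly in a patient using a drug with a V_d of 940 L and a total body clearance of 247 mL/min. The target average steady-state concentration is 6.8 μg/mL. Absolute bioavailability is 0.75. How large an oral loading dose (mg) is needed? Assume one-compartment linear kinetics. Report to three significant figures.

8520 mg

The loading dose fills Vd to the target concentration; clearance is irrelevant here.
LD = Vd × C / F = 940.0 × 6.800 / 0.75 = 8523 mg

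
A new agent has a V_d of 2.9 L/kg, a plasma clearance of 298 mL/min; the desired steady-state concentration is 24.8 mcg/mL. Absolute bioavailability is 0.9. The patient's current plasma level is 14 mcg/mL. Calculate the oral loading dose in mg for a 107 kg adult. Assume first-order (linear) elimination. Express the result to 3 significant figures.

3720 mg

Vd(total) = 107 kg × 2.9 L/kg = 310.3 L
LD is governed by Vd — clearance does not enter the loading-dose calculation.
Concentration deficit ΔC = 24.8 − 14 = 10.80 mg/L
LD = Vd × ΔC / F = 310.3 × 10.80 / 0.9 = 3724 mg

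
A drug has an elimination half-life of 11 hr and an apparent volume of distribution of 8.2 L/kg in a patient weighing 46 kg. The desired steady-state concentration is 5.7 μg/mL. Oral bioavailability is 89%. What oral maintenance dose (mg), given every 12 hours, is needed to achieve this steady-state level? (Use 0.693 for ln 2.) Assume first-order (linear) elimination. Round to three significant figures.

1830 mg

Total Vd = 8.2 × 46 = 377.2 L
CL = 0.693 × Vd / t½ = 0.693 × 377.2 / 11 = 23.76 L/h
D = CL × Css × τ / F = 23.76 × 5.7 × 12 / 0.89 = 1826 mg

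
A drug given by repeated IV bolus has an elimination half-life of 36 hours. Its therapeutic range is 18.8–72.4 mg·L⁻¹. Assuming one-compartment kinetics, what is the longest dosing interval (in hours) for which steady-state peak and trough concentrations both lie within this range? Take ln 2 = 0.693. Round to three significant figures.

70.0 h

k = 0.693 / t½ = 0.693 / 36 = 0.01925 h⁻¹
Between IV bolus doses, concentration decays as C = C₀·e^(−kτ), so C_peak/C_trough = e^(kτ).
τ_max = ln(C_peak/C_trough) / k = ln(72.4/18.8) / 0.01925 = 1.348 / 0.01925 = 70.03 h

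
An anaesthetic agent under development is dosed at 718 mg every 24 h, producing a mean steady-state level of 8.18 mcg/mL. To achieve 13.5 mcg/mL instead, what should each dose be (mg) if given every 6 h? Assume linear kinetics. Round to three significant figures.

296 mg

With linear kinetics, Css is proportional to dose rate (D/τ) at fixed clearance.
D₂ = D₁ × (Css,target / Css,current) × (τ₂/τ₁) = 718 × (13.5/8.18) × (6/24) = 296.2 mg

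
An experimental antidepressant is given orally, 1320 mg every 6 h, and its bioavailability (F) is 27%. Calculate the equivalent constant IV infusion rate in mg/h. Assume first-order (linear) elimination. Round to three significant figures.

59.4 mg/h

Equivalent systemic input: infusion rate = F·D/τ.
Rate = 0.27 × 1320 / 6 = 59.40 mg/h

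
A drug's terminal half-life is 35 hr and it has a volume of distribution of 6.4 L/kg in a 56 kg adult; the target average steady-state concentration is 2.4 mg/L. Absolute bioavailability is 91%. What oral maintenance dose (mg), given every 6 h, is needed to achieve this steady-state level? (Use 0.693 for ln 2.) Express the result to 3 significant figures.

Vd(total) = 56 kg × 6.4 L/kg = 358.4 L
k = 0.693/35 = 0.01980 h⁻¹, so CL = k·Vd = 0.01980 × 358.4 = 7.096 L/h
D = CL × Css × τ / F = 7.096 × 2.4 × 6 / 0.91 = 112.3 mg

112 mg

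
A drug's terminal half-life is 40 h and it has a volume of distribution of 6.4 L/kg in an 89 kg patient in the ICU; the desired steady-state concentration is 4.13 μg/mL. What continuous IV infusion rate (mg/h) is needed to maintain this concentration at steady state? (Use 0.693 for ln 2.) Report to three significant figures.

Vd = 6.4 L/kg × 89 kg = 569.6 L
CL = 0.693 × Vd / t½ = 0.693 × 569.6 / 40 = 9.868 L/h
Infusion rate = CL × Css = 9.868 × 4.13 = 40.75 mg/h

40.8 mg/h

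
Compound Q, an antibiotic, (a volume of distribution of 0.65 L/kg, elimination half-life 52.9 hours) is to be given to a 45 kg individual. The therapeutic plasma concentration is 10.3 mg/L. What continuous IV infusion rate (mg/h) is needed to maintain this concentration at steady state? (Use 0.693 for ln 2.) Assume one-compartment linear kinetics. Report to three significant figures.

3.95 mg/h

Vd = 0.65 L/kg × 45 kg = 29.25 L
k = 0.693/52.9 = 0.01310 h⁻¹, so CL = k·Vd = 0.01310 × 29.25 = 0.3832 L/h
Infusion rate = CL × Css = 0.3832 × 10.3 = 3.947 mg/h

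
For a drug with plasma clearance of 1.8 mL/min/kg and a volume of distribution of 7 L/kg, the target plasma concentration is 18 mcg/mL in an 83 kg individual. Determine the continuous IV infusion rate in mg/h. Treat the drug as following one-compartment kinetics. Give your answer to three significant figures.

161 mg/h

CL = 1.8 mL/min/kg × 83 kg = 149.4 mL/min = 149.4 × 60/1000 = 8.964 L/h
Maintenance depends on clearance, not Vd — rate in must match rate out.
R₀ = 8.964 × 18 = 161.4 mg/h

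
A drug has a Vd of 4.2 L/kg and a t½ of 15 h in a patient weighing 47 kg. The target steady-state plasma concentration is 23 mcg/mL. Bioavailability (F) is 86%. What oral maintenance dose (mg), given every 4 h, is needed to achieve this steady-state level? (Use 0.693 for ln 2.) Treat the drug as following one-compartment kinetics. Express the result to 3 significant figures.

976 mg

Vd(total) = 47 kg × 4.2 L/kg = 197.4 L
CL = 0.693 × Vd / t½ = 0.693 × 197.4 / 15 = 9.120 L/h
D = CL × Css × τ / F = 9.120 × 23 × 4 / 0.86 = 975.6 mg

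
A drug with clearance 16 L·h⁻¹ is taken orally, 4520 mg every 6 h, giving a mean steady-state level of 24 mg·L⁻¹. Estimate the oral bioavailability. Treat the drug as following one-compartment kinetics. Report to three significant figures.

0.510

F·D/τ = CL·Css at steady state → F = CL·Css·τ / D.
F = 16 × 24 × 6 / 4520 = 0.510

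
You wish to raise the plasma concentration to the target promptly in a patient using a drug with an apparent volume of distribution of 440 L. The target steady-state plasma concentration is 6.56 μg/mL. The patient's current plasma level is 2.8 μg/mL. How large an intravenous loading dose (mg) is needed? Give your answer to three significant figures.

1650 mg

The loading dose fills Vd to the target concentration.
Concentration deficit ΔC = 6.56 − 2.8 = 3.760 mg/L
LD = Vd × ΔC = 440.0 × 3.760 = 1654 mg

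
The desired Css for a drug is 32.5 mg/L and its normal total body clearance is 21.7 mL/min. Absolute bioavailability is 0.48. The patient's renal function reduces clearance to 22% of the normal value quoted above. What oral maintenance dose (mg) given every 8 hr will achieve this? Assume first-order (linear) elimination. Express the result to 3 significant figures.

Convert clearance: 21.7 mL/min × 60 min/h ÷ 1000 mL/L = 1.302 L/h
Patient clearance = 0.22 × 1.302 = 0.2864 L/h
D = CL × Css × τ / F = 0.2864 × 32.5 × 8 / 0.48 = 155.1 mg

155 mg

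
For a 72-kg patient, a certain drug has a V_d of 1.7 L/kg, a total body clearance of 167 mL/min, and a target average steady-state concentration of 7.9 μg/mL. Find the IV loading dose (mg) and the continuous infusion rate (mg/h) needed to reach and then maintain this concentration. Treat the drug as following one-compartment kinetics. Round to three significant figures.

Total Vd = 1.7 × 72 = 122.4 L
LD = Vd · C_target = 122.4 × 7.9 = 967.0 mg
CL = 167 mL/min = 167 × 0.06 = 10.02 L/h
Infusion rate = 10.02 L/h × 7.9 mg/L = 79.16 mg/h

(a) 967 mg; (b) 79.2 mg/h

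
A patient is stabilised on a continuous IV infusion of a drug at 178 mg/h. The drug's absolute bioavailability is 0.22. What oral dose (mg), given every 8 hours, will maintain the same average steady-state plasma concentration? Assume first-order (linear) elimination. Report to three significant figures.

6470 mg

To maintain the same Css, the systemic dosing rate must be unchanged: F·D/τ = infusion rate.
D = rate × τ / F = 178 × 8 / 0.22 = 6473 mg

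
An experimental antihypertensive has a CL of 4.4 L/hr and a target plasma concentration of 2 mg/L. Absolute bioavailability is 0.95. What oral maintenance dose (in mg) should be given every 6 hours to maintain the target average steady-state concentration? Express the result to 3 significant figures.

At steady state, dose per interval replaces the amount cleared in that interval: F·D/τ = CL·Css.
D = CL × Css × τ / F = 4.400 × 2 × 6 / 0.95 = 55.58 mg

55.6 mg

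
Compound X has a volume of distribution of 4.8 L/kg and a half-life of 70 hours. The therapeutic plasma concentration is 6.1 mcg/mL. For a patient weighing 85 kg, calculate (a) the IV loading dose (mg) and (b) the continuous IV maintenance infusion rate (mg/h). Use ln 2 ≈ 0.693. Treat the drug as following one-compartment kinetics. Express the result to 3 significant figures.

(a) 2490 mg; (b) 24.6 mg/h

Vd(total) = 85 kg × 4.8 L/kg = 408.0 L
LD = Vd × C = 408.0 × 6.1 = 2489 mg
CL = 0.693 × Vd / t½ = 0.693 × 408.0 / 70 = 4.039 L/h
Infusion rate = CL × Css = 4.039 × 6.1 = 24.64 mg/h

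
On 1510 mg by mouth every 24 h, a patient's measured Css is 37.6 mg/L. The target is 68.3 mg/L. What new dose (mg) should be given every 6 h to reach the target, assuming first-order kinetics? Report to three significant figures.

686 mg

With linear kinetics, Css is proportional to dose rate (D/τ) at fixed clearance.
D₂ = D₁ × (Css,target / Css,current) × (τ₂/τ₁) = 1510 × (68.3/37.6) × (6/24) = 685.7 mg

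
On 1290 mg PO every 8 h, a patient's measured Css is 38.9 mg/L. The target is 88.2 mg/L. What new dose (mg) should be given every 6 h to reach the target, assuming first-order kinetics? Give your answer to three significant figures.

2190 mg

With linear kinetics, Css is proportional to dose rate (D/τ) at fixed clearance.
D₂ = D₁ × (Css,target / Css,current) × (τ₂/τ₁) = 1290 × (88.2/38.9) × (6/8) = 2194 mg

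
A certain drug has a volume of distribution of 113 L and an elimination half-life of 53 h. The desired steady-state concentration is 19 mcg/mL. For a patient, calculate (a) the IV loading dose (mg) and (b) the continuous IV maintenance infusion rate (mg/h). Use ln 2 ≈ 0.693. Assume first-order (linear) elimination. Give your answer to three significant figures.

(a) 2150 mg; (b) 28.1 mg/h

LD = Vd × C = 113.0 × 19 = 2147 mg
CL = 0.693 × Vd / t½ = 0.693 × 113.0 / 53 = 1.478 L/h
Infusion rate = CL × Css = 1.478 × 19 = 28.08 mg/h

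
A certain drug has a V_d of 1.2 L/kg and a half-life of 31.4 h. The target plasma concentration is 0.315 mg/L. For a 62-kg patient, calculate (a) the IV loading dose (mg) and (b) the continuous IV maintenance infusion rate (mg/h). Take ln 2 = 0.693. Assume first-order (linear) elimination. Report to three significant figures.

(a) 23.4 mg; (b) 0.517 mg/h

Vd = 1.2 L/kg × 62 kg = 74.40 L
LD = Vd × C = 74.40 × 0.315 = 23.44 mg
CL = 0.693 × Vd / t½ = 0.693 × 74.40 / 31.4 = 1.642 L/h
Infusion rate = CL × Css = 1.642 × 0.315 = 0.5172 mg/h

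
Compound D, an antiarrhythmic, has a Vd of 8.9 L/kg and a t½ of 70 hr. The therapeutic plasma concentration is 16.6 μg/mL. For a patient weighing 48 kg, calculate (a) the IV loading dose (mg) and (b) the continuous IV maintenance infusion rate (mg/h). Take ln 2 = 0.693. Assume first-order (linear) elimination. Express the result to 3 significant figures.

Vd(total) = 48 kg × 8.9 L/kg = 427.2 L
LD = Vd × C = 427.2 × 16.6 = 7092 mg
CL = 0.693 × Vd / t½ = 0.693 × 427.2 / 70 = 4.229 L/h
Infusion rate = CL × Css = 4.229 × 16.6 = 70.20 mg/h

(a) 7090 mg; (b) 70.2 mg/h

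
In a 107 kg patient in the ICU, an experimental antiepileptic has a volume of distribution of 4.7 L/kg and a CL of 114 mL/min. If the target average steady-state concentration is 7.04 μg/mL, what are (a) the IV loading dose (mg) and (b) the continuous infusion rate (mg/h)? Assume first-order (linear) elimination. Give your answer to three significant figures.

Vd = 4.7 L/kg × 107 kg = 502.9 L
Loading dose = Vd × C = 502.9 × 7.04 = 3540 mg
Convert clearance: 114 mL/min × 60 min/h ÷ 1000 mL/L = 6.840 L/h
Maintenance: replace elimination → rate = CL × Css = 6.840 × 7.04 = 48.15 mg/h

(a) 3540 mg; (b) 48.2 mg/h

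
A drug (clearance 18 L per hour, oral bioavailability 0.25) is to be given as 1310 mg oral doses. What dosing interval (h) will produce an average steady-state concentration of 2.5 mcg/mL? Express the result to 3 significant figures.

F·D/τ = CL·Css → τ = F·D / (CL·Css).
τ = 0.25 × 1310 / (18 × 2.5) = 7.278 h

7.28 h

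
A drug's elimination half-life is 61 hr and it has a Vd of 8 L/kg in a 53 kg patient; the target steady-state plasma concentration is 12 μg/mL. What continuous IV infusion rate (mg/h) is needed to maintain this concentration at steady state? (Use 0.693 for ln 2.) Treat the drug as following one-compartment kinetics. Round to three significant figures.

Total Vd = 8 × 53 = 424.0 L
CL = ln 2 · Vd / t½ = 0.693 × 424.0 / 61 = 4.817 L/h
Infusion rate = CL × Css = 4.817 × 12 = 57.80 mg/h

57.8 mg/h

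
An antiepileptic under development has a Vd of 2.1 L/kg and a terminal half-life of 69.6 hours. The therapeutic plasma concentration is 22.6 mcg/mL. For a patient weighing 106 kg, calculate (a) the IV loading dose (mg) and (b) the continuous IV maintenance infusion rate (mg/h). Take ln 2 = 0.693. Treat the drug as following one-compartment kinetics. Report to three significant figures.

Vd(total) = 106 kg × 2.1 L/kg = 222.6 L
LD = Vd × C = 222.6 × 22.6 = 5031 mg
CL = 0.693 × Vd / t½ = 0.693 × 222.6 / 69.6 = 2.216 L/h
Infusion rate = CL × Css = 2.216 × 22.6 = 50.08 mg/h

(a) 5030 mg; (b) 50.1 mg/h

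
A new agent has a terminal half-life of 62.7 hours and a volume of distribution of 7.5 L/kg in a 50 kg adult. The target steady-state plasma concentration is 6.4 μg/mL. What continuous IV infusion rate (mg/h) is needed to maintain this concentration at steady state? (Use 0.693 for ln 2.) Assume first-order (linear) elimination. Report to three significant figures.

Vd = 7.5 L/kg × 50 kg = 375.0 L
CL = ln 2 · Vd / t½ = 0.693 × 375.0 / 62.7 = 4.145 L/h
Infusion rate = CL × Css = 4.145 × 6.4 = 26.53 mg/h

26.5 mg/h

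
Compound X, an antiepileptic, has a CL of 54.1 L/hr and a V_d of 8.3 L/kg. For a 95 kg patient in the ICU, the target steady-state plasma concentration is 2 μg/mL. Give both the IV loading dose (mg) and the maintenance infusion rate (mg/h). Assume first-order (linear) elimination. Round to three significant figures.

Vd(total) = 95 kg × 8.3 L/kg = 788.5 L
Loading dose = Vd × C = 788.5 × 2 = 1577 mg
Infusion rate = 54.10 L/h × 2 mg/L = 108.2 mg/h

(a) 1580 mg; (b) 108 mg/h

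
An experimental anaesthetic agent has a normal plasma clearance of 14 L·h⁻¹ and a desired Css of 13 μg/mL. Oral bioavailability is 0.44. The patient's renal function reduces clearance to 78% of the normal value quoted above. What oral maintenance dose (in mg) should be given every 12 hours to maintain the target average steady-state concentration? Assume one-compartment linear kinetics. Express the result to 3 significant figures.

3870 mg

Patient clearance = 0.78 × 14.00 = 10.92 L/h
At steady state, dose per interval replaces the amount cleared in that interval: F·D/τ = CL·Css.
D = CL × Css × τ / F = 10.92 × 13 × 12 / 0.44 = 3872 mg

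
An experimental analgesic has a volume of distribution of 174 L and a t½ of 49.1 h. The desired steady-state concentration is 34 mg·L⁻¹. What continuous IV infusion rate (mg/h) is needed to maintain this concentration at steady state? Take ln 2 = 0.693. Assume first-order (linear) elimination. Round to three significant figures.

CL = ln 2 · Vd / t½ = 0.693 × 174.0 / 49.1 = 2.456 L/h
Infusion rate = CL × Css = 2.456 × 34 = 83.50 mg/h

83.5 mg/h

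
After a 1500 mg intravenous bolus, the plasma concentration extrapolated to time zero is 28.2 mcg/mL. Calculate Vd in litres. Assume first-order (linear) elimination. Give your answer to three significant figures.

Immediately after an IV bolus, C₀ = Dose / Vd, so Vd = Dose / C₀.
Vd = 1500 / 28.2 = 53.19 L

53.2 L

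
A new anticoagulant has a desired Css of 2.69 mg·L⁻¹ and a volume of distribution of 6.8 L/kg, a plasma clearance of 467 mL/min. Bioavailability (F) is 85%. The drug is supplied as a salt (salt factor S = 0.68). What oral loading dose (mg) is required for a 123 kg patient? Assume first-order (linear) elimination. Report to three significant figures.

3890 mg

Vd = 6.8 L/kg × 123 kg = 836.4 L
LD = Vd × C / F / S = 836.4 × 2.690 / 0.85 / 0.68 = 3893 mg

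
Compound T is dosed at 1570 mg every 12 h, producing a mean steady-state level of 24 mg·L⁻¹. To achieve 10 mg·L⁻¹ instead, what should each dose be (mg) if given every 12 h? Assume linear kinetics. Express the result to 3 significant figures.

654 mg

With linear kinetics, Css is proportional to dose rate (D/τ) at fixed clearance.
D₂ = D₁ × (Css,target / Css,current) = 1570 × 10/24 = 654.2 mg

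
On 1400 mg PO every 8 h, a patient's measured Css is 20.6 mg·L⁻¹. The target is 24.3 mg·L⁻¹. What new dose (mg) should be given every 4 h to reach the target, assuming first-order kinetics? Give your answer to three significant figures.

For first-order elimination, Css ∝ F·D/(CL·τ); F and CL are unchanged, so Css ∝ D/τ.
D₂ = D₁ × (Css,target / Css,current) × (τ₂/τ₁) = 1400 × (24.3/20.6) × (4/8) = 825.7 mg

826 mg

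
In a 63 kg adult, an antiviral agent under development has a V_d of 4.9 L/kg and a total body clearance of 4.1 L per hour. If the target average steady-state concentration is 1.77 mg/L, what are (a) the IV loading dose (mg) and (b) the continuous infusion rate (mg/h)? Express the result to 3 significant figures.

(a) 546 mg; (b) 7.26 mg/h

Vd = 4.9 L/kg × 63 kg = 308.7 L
LD = Vd · C_target = 308.7 × 1.77 = 546.4 mg
Infusion rate = 4.100 L/h × 1.77 mg/L = 7.257 mg/h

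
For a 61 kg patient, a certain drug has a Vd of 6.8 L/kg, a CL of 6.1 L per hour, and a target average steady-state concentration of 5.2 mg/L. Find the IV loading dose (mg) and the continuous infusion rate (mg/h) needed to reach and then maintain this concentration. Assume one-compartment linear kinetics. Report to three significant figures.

(a) 2160 mg; (b) 31.7 mg/h

Vd = 6.8 L/kg × 61 kg = 414.8 L
LD = Vd · C_target = 414.8 × 5.2 = 2157 mg
Infusion rate = 6.100 L/h × 5.2 mg/L = 31.72 mg/h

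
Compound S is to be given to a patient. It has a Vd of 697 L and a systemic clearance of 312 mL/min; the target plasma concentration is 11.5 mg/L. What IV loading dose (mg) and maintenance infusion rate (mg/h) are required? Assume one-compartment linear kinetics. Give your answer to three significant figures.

Loading: fill Vd to C_target → 697.0 L × 11.5 mg/L = 8016 mg
CL = 312 mL/min = 312 × 0.06 = 18.72 L/h
Infusion rate = 18.72 L/h × 11.5 mg/L = 215.3 mg/h

(a) 8020 mg; (b) 215 mg/h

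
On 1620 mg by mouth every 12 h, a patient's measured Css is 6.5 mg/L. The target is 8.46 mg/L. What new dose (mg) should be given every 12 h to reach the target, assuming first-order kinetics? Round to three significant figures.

2110 mg

For first-order elimination, Css ∝ F·D/(CL·τ); F and CL are unchanged, so Css ∝ D/τ.
D₂ = D₁ × (Css,target / Css,current) = 1620 × 8.46/6.5 = 2108 mg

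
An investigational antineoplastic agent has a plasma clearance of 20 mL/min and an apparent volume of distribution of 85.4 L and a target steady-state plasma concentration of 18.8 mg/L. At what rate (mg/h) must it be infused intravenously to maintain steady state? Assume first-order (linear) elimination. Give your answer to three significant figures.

Convert clearance: 20 mL/min × 60 min/h ÷ 1000 mL/L = 1.200 L/h
Rate = CL × Css = 1.200 × 18.8 = 22.56 mg/h

22.6 mg/h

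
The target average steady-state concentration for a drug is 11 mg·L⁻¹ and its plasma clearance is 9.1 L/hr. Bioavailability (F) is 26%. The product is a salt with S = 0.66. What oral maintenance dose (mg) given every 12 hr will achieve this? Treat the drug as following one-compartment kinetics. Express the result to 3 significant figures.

At steady state, dose per interval replaces the amount cleared in that interval: F·S·D/τ = CL·Css.
D = CL × Css × τ / F / S = 9.100 × 11 × 12 / 0.26 / 0.66 = 7000 mg

7000 mg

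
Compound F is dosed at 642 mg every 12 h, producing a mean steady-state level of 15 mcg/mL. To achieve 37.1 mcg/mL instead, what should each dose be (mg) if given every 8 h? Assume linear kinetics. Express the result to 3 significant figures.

With linear kinetics, Css is proportional to dose rate (D/τ) at fixed clearance.
D₂ = D₁ × (Css,target / Css,current) × (τ₂/τ₁) = 642 × (37.1/15) × (8/12) = 1059 mg

1060 mg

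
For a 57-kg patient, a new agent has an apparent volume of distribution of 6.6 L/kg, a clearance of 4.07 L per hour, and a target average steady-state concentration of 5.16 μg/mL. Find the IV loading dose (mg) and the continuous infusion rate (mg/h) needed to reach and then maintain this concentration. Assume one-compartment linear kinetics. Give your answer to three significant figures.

(a) 1940 mg; (b) 21.0 mg/h

Vd(total) = 57 kg × 6.6 L/kg = 376.2 L
Loading dose = Vd × C = 376.2 × 5.16 = 1941 mg
Maintenance infusion rate = CL × Css = 4.070 × 5.16 = 21.00 mg/h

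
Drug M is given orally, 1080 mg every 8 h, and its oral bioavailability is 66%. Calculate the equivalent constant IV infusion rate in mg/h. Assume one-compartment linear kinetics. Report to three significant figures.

89.1 mg/h

Equivalent systemic input: infusion rate = F·D/τ.
Rate = 0.66 × 1080 / 8 = 89.10 mg/h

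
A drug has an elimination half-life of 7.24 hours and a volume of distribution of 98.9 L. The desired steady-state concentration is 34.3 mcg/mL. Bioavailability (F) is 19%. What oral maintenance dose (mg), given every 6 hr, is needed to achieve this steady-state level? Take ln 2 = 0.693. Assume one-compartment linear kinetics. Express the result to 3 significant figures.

CL = ln 2 · Vd / t½ = 0.693 × 98.90 / 7.24 = 9.467 L/h
D = CL × Css × τ / F = 9.467 × 34.3 × 6 / 0.19 = 10250 mg

10300 mg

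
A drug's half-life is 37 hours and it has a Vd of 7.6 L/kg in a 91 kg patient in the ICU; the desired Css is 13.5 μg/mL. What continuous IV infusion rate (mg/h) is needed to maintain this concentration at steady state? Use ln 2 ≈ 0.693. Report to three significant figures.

Vd(total) = 91 kg × 7.6 L/kg = 691.6 L
k = 0.693/37 = 0.01873 h⁻¹, so CL = k·Vd = 0.01873 × 691.6 = 12.95 L/h
Infusion rate = CL × Css = 12.95 × 13.5 = 174.8 mg/h

175 mg/h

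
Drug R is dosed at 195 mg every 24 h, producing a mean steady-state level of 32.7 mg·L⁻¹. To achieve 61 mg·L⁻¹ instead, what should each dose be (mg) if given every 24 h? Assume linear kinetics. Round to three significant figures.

For first-order elimination, Css ∝ F·D/(CL·τ); F and CL are unchanged, so Css ∝ D/τ.
D₂ = D₁ × (Css,target / Css,current) = 195 × 61/32.7 = 363.8 mg

364 mg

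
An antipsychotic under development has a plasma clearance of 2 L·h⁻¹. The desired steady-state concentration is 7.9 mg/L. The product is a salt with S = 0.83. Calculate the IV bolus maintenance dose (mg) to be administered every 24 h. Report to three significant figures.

D = CL × Css × τ / S = 2.000 × 7.9 × 24 / 0.83 = 456.9 mg

457 mg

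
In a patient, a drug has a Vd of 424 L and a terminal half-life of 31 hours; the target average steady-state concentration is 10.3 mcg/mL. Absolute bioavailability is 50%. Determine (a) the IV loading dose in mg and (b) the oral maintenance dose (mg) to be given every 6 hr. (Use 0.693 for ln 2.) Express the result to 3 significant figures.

(a) 4370 mg; (b) 1170 mg

LD = Vd × C = 424.0 × 10.3 = 4367 mg
CL = 0.693 × Vd / t½ = 0.693 × 424.0 / 31 = 9.478 L/h
D = CL × Css × τ / F = 9.478 × 10.3 × 6 / 0.5 = 1171 mg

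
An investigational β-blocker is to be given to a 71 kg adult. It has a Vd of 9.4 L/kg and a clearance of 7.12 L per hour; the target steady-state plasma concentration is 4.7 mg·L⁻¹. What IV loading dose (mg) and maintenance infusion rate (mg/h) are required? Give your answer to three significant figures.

Vd = 9.4 L/kg × 71 kg = 667.4 L
Loading dose = Vd × C = 667.4 × 4.7 = 3137 mg
Maintenance infusion rate = CL × Css = 7.120 × 4.7 = 33.46 mg/h

(a) 3140 mg; (b) 33.5 mg/h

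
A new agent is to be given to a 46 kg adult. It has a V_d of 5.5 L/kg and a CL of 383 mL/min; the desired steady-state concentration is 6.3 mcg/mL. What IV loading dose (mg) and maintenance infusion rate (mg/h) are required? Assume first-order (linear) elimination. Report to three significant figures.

(a) 1590 mg; (b) 145 mg/h

Vd(total) = 46 kg × 5.5 L/kg = 253.0 L
Loading: fill Vd to C_target → 253.0 L × 6.3 mg/L = 1594 mg
Convert clearance: 383 mL/min × 60 min/h ÷ 1000 mL/L = 22.98 L/h
Infusion rate = 22.98 L/h × 6.3 mg/L = 144.8 mg/h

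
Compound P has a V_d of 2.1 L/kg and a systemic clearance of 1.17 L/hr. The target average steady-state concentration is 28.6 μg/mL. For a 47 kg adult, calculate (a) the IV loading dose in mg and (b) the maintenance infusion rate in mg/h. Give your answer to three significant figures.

(a) 2820 mg; (b) 33.5 mg/h

Total Vd = 2.1 × 47 = 98.70 L
LD = Vd · C_target = 98.70 × 28.6 = 2823 mg
Maintenance: replace elimination → rate = CL × Css = 1.170 × 28.6 = 33.46 mg/h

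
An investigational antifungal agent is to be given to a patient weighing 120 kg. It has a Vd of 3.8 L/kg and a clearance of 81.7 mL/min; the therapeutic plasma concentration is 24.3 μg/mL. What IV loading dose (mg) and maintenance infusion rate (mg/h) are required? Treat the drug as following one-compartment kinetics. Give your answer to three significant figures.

(a) 11100 mg; (b) 119 mg/h

Total Vd = 3.8 × 120 = 456.0 L
Loading: fill Vd to C_target → 456.0 L × 24.3 mg/L = 11080 mg
Convert clearance: 81.7 mL/min × 60 min/h ÷ 1000 mL/L = 4.902 L/h
Infusion rate = 4.902 L/h × 24.3 mg/L = 119.1 mg/h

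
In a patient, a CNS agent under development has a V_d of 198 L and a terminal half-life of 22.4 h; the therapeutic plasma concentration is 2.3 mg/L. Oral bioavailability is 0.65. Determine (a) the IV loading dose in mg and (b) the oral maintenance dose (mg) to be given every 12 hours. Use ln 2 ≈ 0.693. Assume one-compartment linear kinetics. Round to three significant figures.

(a) 455 mg; (b) 260 mg

LD = Vd × C = 198.0 × 2.3 = 455.4 mg
CL = 0.693 × Vd / t½ = 0.693 × 198.0 / 22.4 = 6.126 L/h
D = CL × Css × τ / F = 6.126 × 2.3 × 12 / 0.65 = 260.1 mg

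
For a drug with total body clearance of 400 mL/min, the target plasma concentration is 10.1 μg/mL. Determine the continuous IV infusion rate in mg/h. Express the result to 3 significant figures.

CL = 400 mL/min × 60/1000 = 24.00 L/h
R₀ = 24.00 × 10.1 = 242.4 mg/h

242 mg/h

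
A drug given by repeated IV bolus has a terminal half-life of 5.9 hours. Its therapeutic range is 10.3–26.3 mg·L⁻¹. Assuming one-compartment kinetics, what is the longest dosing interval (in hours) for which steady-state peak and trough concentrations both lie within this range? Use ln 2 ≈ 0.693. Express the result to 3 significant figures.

7.98 h

k = 0.693 / t½ = 0.693 / 5.9 = 0.1175 h⁻¹
Between IV bolus doses, concentration decays as C = C₀·e^(−kτ), so C_peak/C_trough = e^(kτ).
τ_max = ln(C_peak/C_trough) / k = ln(26.3/10.3) / 0.1175 = 0.9374 / 0.1175 = 7.978 h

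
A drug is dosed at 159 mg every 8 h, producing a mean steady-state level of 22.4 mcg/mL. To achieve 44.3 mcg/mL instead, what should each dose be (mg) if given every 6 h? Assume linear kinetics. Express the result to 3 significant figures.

236 mg

For first-order elimination, Css ∝ F·D/(CL·τ); F and CL are unchanged, so Css ∝ D/τ.
D₂ = D₁ × (Css,target / Css,current) × (τ₂/τ₁) = 159 × (44.3/22.4) × (6/8) = 235.8 mg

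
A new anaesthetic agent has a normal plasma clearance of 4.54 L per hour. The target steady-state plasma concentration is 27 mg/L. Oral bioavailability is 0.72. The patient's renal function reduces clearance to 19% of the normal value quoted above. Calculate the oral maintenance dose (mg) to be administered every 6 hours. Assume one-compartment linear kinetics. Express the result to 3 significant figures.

194 mg

Patient clearance = 0.19 × 4.540 = 0.8626 L/h
At steady state, dose per interval replaces the amount cleared in that interval: F·D/τ = CL·Css.
D = CL × Css × τ / F = 0.8626 × 27 × 6 / 0.72 = 194.1 mg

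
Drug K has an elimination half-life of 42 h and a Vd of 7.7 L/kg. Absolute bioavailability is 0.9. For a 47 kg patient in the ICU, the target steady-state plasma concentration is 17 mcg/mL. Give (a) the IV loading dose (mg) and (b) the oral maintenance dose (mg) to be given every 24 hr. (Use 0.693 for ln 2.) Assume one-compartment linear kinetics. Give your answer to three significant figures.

(a) 6150 mg; (b) 2710 mg

Total Vd = 7.7 × 47 = 361.9 L
LD = Vd × C = 361.9 × 17 = 6152 mg
CL = 0.693 × Vd / t½ = 0.693 × 361.9 / 42 = 5.971 L/h
D = CL × Css × τ / F = 5.971 × 17 × 24 / 0.9 = 2707 mg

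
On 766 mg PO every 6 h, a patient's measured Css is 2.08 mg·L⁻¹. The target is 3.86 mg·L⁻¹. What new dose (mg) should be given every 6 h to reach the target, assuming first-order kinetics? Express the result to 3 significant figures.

With linear kinetics, Css is proportional to dose rate (D/τ) at fixed clearance.
D₂ = D₁ × (Css,target / Css,current) = 766 × 3.86/2.08 = 1422 mg

1420 mg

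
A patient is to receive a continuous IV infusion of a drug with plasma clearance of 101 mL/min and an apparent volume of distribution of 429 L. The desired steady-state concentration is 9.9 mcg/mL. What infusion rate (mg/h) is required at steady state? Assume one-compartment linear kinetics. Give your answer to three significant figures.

60.0 mg/h

CL = 101 mL/min × 60/1000 = 6.060 L/h
Rate = CL × Css = 6.060 × 9.9 = 59.99 mg/h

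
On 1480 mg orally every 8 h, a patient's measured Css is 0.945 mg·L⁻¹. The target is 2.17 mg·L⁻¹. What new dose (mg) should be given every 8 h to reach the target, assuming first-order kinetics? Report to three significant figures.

3400 mg

With linear kinetics, Css is proportional to dose rate (D/τ) at fixed clearance.
D₂ = D₁ × (Css,target / Css,current) = 1480 × 2.17/0.945 = 3399 mg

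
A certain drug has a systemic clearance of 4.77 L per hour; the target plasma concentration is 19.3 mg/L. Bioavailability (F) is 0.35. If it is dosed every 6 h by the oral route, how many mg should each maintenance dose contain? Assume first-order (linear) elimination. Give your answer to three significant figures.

D = CL × Css × τ / F = 4.770 × 19.3 × 6 / 0.35 = 1578 mg

1580 mg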